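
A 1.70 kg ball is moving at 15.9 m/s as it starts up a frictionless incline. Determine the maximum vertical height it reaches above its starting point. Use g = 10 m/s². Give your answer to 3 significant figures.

Setting KE at the bottom equal to PE gained: ½mv² = mgh
h = v²/(2g) = 15.9²/(2 × 10) = 12.64 m

h = 12.6 m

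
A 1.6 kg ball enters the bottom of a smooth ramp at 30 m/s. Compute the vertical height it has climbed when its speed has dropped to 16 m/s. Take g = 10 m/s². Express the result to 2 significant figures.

Conservation of energy: ½mv₁² = ½mv₂² + mgh
h = (v₁² − v₂²)/(2g) = (30² − 16²)/(2 × 10) = 32.20 m

h = 32 m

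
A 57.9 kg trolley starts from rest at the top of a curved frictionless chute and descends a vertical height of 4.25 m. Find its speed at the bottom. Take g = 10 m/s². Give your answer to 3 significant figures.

Equating total energy at the two states: mgh = ½mv²
The mass cancels from both sides.
v = √(2gh) = √(2 × 10 × 4.25) = √85.000 = 9.220 m/s

v = 9.22 m/s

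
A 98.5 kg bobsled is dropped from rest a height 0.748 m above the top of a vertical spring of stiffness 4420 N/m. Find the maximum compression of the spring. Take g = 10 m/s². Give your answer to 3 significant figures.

Take the reference level at the top of the uncompressed spring. At max compression the bobsled has fallen H + x and is momentarily at rest:
mg(H + x) = ½kx²
½(4420)x² − (98.5)(10)x − (98.5)(10)(0.748) = 0
2210x² − 985.0x − 736.8 = 0
x = [985.0 + √(970225 + 6.5131e+06)]/(2 × 2210) = 0.8418 m

x = 0.842 m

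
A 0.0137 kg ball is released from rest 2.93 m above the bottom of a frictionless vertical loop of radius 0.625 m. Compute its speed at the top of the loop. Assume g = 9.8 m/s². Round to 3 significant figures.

v = 5.74 m/s

Energy conservation: mgh = ½mv_top² + mg(2r)
v_top² = 2g(h − 2r) = 2(9.8)(2.93 − 1.250) = 32.93
v_top = 5.738 m/s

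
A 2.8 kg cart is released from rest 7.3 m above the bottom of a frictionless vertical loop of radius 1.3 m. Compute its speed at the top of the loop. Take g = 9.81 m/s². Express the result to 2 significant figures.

v = 9.6 m/s

Energy conservation: mgh = ½mv_top² + mg(2r)
v_top² = 2g(h − 2r) = 2(9.81)(7.3 − 2.600) = 92.21
v_top = 9.603 m/s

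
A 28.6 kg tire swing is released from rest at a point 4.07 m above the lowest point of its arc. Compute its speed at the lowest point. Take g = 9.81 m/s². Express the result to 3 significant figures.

v = 8.94 m/s

By conservation of mechanical energy, mgh = ½mv²
v = √(2gh) = √(2 × 9.81 × 4.07) = √79.853 = 8.936 m/s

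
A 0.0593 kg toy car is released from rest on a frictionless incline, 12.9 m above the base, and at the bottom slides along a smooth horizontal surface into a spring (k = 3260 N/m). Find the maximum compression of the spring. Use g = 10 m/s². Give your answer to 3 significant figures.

At max compression the car is momentarily at rest: mgh = ½kx²
x = √(2mgh/k) = √(2 × 0.0593 × 10 × 12.9 / 3260) = 0.06851 m

x = 0.0685 m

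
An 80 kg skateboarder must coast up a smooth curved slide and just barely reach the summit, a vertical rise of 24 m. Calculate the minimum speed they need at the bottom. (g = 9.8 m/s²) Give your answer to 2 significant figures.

At the top they are momentarily at rest, so all KE converts to PE: ½mv² = mgh
v = √(2gh) = √(2 × 9.8 × 24) = 21.69 m/s

v = 22 m/s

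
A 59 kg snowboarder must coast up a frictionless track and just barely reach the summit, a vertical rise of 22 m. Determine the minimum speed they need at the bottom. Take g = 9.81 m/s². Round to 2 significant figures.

At the top they are momentarily at rest, so all KE converts to PE: ½mv² = mgh
v = √(2gh) = √(2 × 9.81 × 22) = 20.78 m/s

v = 21 m/s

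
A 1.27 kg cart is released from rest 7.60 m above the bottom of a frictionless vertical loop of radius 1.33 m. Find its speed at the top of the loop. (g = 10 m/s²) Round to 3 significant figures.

v = 9.94 m/s

Energy conservation: mgh = ½mv_top² + mg(2r)
v_top² = 2g(h − 2r) = 2(10)(7.60 − 2.660) = 98.80
v_top = 9.940 m/s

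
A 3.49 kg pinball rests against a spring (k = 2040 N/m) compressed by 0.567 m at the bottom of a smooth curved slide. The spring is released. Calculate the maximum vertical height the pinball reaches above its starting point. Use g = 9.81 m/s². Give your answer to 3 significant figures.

Energy conservation from release to the highest point: ½kx² = mgh
h = kx²/(2mg) = (2040)(0.567)²/(2 × 3.49 × 9.81) = 9.578 m

h = 9.58 m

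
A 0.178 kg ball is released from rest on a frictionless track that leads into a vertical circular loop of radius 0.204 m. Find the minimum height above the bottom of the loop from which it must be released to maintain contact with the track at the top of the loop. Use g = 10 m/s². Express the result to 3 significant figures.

At the top, for minimum speed gravity alone supplies the centripetal force: mg = mv_top²/r ⇒ v_top² = gr = 2.040 m²/s²
Energy conservation from release height h to the top (height 2r): mgh = ½mv_top² + mg(2r)
h = v_top²/(2g) + 2r = r/2 + 2r = 5r/2 = 0.5100 m

h = 0.510 m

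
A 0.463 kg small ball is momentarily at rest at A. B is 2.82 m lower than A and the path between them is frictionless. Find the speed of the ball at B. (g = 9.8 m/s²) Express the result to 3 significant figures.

Energy conservation between the two points: mgh = ½mv²
v = √(2gh) = √(2 × 9.8 × 2.82) = √55.272 = 7.435 m/s

v = 7.43 m/s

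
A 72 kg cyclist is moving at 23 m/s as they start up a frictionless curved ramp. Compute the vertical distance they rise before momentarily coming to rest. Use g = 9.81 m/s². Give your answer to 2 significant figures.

h = 27 m

Setting KE at the bottom equal to PE gained: ½mv² = mgh
h = v²/(2g) = 23²/(2 × 9.81) = 26.96 m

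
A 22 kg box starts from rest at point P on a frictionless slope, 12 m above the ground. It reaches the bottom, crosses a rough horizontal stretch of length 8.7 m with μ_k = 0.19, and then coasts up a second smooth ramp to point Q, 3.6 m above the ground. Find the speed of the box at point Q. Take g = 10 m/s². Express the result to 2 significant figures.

Energy at P: mgh₁ = (22)(10)(12) = 2640.0 J
Friction loss: W_f = μ_k mg d = 363.7 J
At Q: ½mv² + mgh₂ = mgh₁ − W_f
½mv² = 2640.0 − 363.7 − 792.00 = 1484.3 J
v = √(2 × 1484.3/22) = 11.62 m/s

v = 12 m/s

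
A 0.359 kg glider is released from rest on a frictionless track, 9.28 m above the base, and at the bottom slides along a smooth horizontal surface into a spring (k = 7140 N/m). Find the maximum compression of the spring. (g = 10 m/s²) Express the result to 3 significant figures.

x = 0.0966 m

Gravitational PE at the top equals spring PE at max compression: mgh = ½kx²
x = √(2mgh/k) = √(2 × 0.359 × 10 × 9.28 / 7140) = 0.09660 m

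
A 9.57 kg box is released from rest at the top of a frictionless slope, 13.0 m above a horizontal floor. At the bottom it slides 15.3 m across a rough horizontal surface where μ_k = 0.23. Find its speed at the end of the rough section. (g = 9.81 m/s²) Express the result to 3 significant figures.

Energy bookkeeping (friction removes W_f = μ_k N d):
mgh = ½mv² + μ_k m g d
W_f = μ_k mg d = (0.23)(9.57)(9.81)(15.3) = 330.4 J
½mv² = mgh − W_f = 1220.5 − 330.4 = 890.09 J
v = √(2 × 890.09/9.57) = 13.64 m/s

v = 13.6 m/s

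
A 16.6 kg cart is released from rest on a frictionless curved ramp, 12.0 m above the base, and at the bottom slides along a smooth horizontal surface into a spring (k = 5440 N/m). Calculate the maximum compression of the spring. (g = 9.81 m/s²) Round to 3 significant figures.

x = 0.848 m

Gravitational PE at the top equals spring PE at max compression: mgh = ½kx²
x = √(2mgh/k) = √(2 × 16.6 × 9.81 × 12.0 / 5440) = 0.8476 m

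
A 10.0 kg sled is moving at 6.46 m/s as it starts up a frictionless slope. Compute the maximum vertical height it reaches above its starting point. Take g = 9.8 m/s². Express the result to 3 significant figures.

h = 2.13 m

By energy conservation, ½mv² = mgh
h = v²/(2g) = 6.46²/(2 × 9.8) = 2.129 m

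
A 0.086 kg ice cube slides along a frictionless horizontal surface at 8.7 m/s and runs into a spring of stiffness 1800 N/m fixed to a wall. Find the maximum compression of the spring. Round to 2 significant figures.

x = 0.060 m

At max compression the cube is momentarily at rest: ½mv² = ½kx²
x = v√(m/k) = 8.7 × √(0.086/1800) = 0.06014 m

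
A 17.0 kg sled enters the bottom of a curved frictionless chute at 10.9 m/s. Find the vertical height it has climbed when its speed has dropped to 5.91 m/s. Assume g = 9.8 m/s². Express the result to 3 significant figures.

h = 4.28 m

Energy balance between the two points: ½mv₁² = ½mv₂² + mgh
h = (v₁² − v₂²)/(2g) = (10.9² − 5.91²)/(2 × 9.8) = 4.280 m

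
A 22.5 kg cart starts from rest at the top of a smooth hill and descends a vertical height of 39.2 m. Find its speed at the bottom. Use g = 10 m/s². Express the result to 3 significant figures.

Energy conservation between the two points: mgh = ½mv²
v = √(2gh) = √(2 × 10 × 39.2) = √784.00 = 28.00 m/s

v = 28.0 m/s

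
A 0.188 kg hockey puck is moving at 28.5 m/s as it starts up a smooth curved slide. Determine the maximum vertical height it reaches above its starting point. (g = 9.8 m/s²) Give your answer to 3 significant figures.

h = 41.4 m

By energy conservation, ½mv² = mgh
h = v²/(2g) = 28.5²/(2 × 9.8) = 41.44 m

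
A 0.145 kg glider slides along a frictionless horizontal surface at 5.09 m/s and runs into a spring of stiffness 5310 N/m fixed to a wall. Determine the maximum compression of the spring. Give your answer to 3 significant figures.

All KE is stored as spring PE at maximum compression: ½mv² = ½kx²
x = v√(m/k) = 5.09 × √(0.145/5310) = 0.02660 m

x = 0.0266 m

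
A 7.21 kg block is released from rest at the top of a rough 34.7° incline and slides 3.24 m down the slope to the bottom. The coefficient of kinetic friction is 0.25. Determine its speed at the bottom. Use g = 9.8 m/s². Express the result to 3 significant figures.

Work–energy: mg(L sinθ) − μ_k(mg cosθ)L = ½mv²
mgh = mgL sinθ = (7.21)(9.8)(3.24)sin34.7° = 130.33 J
W_f = μ_k mg cosθ · L = (0.25)(7.21)(9.8)cos34.7°·3.24 = 47.05 J
½mv² = 130.33 − 47.05 = 83.273 J
v = √(2 × 83.273/7.21) = 4.806 m/s

v = 4.81 m/s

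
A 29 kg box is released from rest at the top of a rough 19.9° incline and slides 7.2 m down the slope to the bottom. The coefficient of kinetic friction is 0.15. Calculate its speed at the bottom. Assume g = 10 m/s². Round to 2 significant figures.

v = 5.4 m/s

Work–energy: mg(L sinθ) − μ_k(mg cosθ)L = ½mv²
mgh = mgL sinθ = (29)(10)(7.2)sin19.9° = 710.71 J
W_f = μ_k mg cosθ · L = (0.15)(29)(10)cos19.9°·7.2 = 294.5 J
½mv² = 710.71 − 294.5 = 416.21 J
v = √(2 × 416.21/29) = 5.358 m/s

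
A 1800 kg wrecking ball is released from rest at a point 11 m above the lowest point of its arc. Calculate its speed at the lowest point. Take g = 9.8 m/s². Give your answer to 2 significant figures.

Mechanical energy is conserved (no friction): mgh = ½mv²
v = √(2gh) = √(2 × 9.8 × 11) = √215.60 = 14.68 m/s

v = 15 m/s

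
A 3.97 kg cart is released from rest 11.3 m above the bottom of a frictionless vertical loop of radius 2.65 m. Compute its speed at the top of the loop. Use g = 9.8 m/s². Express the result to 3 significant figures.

v = 10.8 m/s

Energy conservation: mgh = ½mv_top² + mg(2r)
v_top² = 2g(h − 2r) = 2(9.8)(11.3 − 5.300) = 117.6
v_top = 10.84 m/s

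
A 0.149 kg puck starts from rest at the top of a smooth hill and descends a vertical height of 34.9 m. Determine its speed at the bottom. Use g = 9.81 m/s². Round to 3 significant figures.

Energy conservation between the two points: mgh = ½mv²
The mass cancels from both sides.
v = √(2gh) = √(2 × 9.81 × 34.9) = √684.74 = 26.17 m/s

v = 26.2 m/s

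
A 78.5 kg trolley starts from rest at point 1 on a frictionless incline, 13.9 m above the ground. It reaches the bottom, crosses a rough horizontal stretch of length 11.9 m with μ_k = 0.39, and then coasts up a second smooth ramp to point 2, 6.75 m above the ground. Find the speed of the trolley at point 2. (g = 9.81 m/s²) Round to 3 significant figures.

Energy at 1: mgh₁ = (78.5)(9.81)(13.9) = 10704 J
Friction loss: W_f = μ_k mg d = 3574 J
At 2: ½mv² + mgh₂ = mgh₁ − W_f
½mv² = 10704 − 3574 − 5198.1 = 1932.1 J
v = √(2 × 1932.1/78.5) = 7.016 m/s

v = 7.02 m/s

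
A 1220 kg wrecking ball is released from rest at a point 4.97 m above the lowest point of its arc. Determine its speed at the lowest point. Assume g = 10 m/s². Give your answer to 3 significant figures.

By conservation of mechanical energy, mgh = ½mv²
v = √(2gh) = √(2 × 10 × 4.97) = √99.400 = 9.970 m/s

v = 9.97 m/s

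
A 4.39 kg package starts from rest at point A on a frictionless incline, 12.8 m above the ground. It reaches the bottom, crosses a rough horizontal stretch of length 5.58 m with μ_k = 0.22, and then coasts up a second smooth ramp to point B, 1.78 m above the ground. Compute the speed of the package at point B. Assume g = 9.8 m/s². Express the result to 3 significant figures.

Energy at A: mgh₁ = (4.39)(9.8)(12.8) = 550.68 J
Friction loss: W_f = μ_k mg d = 52.81 J
At B: ½mv² + mgh₂ = mgh₁ − W_f
½mv² = 550.68 − 52.81 − 76.579 = 421.29 J
v = √(2 × 421.29/4.39) = 13.85 m/s

v = 13.9 m/s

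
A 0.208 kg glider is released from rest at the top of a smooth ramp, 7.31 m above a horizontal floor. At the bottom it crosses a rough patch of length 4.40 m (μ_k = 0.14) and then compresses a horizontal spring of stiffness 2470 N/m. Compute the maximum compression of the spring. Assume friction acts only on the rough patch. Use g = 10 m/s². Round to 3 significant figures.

Initial energy: E₁ = mgh = (0.208)(10)(7.31) = 15.205 J
Friction removes W_f = μ_k mg d = (0.14)(0.208)(10)(4.40) = 1.281 J
Energy reaching the spring: E = 15.205 − 1.281 = 13.924 J
At max compression ½kx² = E ⇒ x = √(2E/k) = √(2 × 13.924/2470) = 0.1062 m

x = 0.106 m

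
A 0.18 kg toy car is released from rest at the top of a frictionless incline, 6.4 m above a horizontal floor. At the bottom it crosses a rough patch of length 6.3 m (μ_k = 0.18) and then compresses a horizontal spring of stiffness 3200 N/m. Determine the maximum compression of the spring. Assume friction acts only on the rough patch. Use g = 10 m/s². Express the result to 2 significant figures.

x = 0.077 m

Initial energy: E₁ = mgh = (0.18)(10)(6.4) = 11.520 J
Friction removes W_f = μ_k mg d = (0.18)(0.18)(10)(6.3) = 2.041 J
Energy reaching the spring: E = 11.520 − 2.041 = 9.4788 J
At max compression ½kx² = E ⇒ x = √(2E/k) = √(2 × 9.4788/3200) = 0.07697 m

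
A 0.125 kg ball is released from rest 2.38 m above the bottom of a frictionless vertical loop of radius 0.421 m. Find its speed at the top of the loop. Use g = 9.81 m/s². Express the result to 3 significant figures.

Energy conservation: mgh = ½mv_top² + mg(2r)
v_top² = 2g(h − 2r) = 2(9.81)(2.38 − 0.8420) = 30.18
v_top = 5.493 m/s

v = 5.49 m/s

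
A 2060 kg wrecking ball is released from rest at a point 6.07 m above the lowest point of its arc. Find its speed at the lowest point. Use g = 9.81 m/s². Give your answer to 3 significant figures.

v = 10.9 m/s

Energy conservation between the two points: mgh = ½mv²
The mass cancels from both sides.
v = √(2gh) = √(2 × 9.81 × 6.07) = √119.09 = 10.91 m/s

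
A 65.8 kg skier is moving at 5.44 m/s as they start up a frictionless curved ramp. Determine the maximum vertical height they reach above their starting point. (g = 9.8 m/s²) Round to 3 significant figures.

Setting KE at the bottom equal to PE gained: ½mv² = mgh
h = v²/(2g) = 5.44²/(2 × 9.8) = 1.510 m

h = 1.51 m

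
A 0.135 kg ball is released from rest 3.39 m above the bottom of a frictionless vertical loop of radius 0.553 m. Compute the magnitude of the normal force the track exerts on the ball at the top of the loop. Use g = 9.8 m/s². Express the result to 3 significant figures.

N = 9.61 N

Energy from release to top (height 2r): mgh = ½mv_top² + mg(2r)
v_top² = 2g(h − 2r) = 2(9.8)(3.39 − 1.106) = 44.766 m²/s²
At the top, both N and weight point toward the centre: N + mg = mv_top²/r
N = m(v_top²/r − g) = 0.135(44.766/0.553 − 9.8) = 9.606 N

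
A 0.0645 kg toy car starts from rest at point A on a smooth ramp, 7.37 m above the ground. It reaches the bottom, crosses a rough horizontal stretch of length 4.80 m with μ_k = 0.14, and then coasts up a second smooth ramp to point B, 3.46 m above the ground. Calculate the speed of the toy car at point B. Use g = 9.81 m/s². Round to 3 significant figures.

Energy at A: mgh₁ = (0.0645)(9.81)(7.37) = 4.6633 J
Friction loss: W_f = μ_k mg d = 0.4252 J
At B: ½mv² + mgh₂ = mgh₁ − W_f
½mv² = 4.6633 − 0.4252 − 2.1893 = 2.0488 J
v = √(2 × 2.0488/0.0645) = 7.971 m/s

v = 7.97 m/s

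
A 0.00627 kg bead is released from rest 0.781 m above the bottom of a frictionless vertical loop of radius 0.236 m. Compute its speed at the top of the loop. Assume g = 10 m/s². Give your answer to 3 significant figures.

v = 2.49 m/s

Energy conservation: mgh = ½mv_top² + mg(2r)
v_top² = 2g(h − 2r) = 2(10)(0.781 − 0.4720) = 6.180
v_top = 2.486 m/s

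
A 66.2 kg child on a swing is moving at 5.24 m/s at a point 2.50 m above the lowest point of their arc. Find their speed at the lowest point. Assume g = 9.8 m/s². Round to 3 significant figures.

Mechanical energy is conserved (no friction): ½mv₀² + mgh = ½mv²
v² = v₀² + 2gh = (5.24)² + 2(9.8)(2.50) = 76.458
v = √76.458 = 8.744 m/s

v = 8.74 m/s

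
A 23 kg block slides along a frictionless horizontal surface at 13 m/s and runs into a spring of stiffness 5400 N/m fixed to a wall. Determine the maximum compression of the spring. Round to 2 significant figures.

x = 0.85 m

Conservation of energy between contact and max compression: ½mv² = ½kx²
x = v√(m/k) = 13 × √(23/5400) = 0.8484 m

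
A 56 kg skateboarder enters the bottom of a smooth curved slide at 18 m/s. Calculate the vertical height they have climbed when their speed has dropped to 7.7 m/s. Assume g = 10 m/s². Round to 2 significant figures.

h = 13 m

Conservation of energy: ½mv₁² = ½mv₂² + mgh
h = (v₁² − v₂²)/(2g) = (18² − 7.7²)/(2 × 10) = 13.24 m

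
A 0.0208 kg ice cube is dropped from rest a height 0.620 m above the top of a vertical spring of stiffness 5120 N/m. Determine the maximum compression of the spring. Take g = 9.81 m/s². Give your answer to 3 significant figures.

x = 0.00707 m

Take the reference level at the top of the uncompressed spring. At max compression the cube has fallen H + x and is momentarily at rest:
mg(H + x) = ½kx²
½(5120)x² − (0.0208)(9.81)x − (0.0208)(9.81)(0.620) = 0
2560x² − 0.2040x − 0.1265 = 0
x = [0.2040 + √(0.04164 + 1295.5)]/(2 × 2560) = 0.007070 m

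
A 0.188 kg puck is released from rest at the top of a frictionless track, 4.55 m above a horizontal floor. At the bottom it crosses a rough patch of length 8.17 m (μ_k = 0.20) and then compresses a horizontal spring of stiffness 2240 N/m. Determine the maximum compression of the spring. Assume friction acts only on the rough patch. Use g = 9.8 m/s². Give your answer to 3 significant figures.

Initial energy: E₁ = mgh = (0.188)(9.8)(4.55) = 8.3829 J
Friction removes W_f = μ_k mg d = (0.20)(0.188)(9.8)(8.17) = 3.010 J
Energy reaching the spring: E = 8.3829 − 3.010 = 5.3724 J
At max compression ½kx² = E ⇒ x = √(2E/k) = √(2 × 5.3724/2240) = 0.06926 m

x = 0.0693 m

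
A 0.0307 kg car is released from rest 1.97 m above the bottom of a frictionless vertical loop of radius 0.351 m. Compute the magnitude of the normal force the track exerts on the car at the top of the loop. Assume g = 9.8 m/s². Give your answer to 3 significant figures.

N = 1.87 N

Energy from release to top (height 2r): mgh = ½mv_top² + mg(2r)
v_top² = 2g(h − 2r) = 2(9.8)(1.97 − 0.7020) = 24.853 m²/s²
At the top, both N and weight point toward the centre: N + mg = mv_top²/r
N = m(v_top²/r − g) = 0.0307(24.853/0.351 − 9.8) = 1.873 N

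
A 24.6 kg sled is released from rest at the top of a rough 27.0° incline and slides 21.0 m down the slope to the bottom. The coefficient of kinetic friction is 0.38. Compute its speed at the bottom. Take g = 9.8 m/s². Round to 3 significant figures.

v = 6.89 m/s

Taking the bottom as reference, mgh = ½mv² + μ_k N L with h = L sinθ, N = mg cosθ:
mgh = mgL sinθ = (24.6)(9.8)(21.0)sin27.0° = 2298.4 J
W_f = μ_k mg cosθ · L = (0.38)(24.6)(9.8)cos27.0°·21.0 = 1714 J
½mv² = 2298.4 − 1714 = 584.27 J
v = √(2 × 584.27/24.6) = 6.892 m/s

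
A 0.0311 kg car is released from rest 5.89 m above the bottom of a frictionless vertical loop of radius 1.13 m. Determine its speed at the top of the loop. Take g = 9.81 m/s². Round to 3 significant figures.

v = 8.44 m/s

Energy conservation: mgh = ½mv_top² + mg(2r)
v_top² = 2g(h − 2r) = 2(9.81)(5.89 − 2.260) = 71.22
v_top = 8.439 m/s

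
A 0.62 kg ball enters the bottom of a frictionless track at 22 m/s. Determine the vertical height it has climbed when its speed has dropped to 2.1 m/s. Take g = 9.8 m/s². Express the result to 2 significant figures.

h = 24 m

Energy balance between the two points: ½mv₁² = ½mv₂² + mgh
h = (v₁² − v₂²)/(2g) = (22² − 2.1²)/(2 × 9.8) = 24.47 m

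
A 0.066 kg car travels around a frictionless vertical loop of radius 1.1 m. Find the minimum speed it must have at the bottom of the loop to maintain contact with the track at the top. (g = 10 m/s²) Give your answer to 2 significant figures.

v = 7.4 m/s

At the top: mg = mv_top²/r ⇒ v_top² = gr = 11.00 m²/s²
Energy from bottom to top (height 2r): ½mv_bot² = ½mv_top² + mg(2r)
v_bot² = gr + 4gr = 5gr = 55.00
v_bot = √(5gr) = 7.416 m/s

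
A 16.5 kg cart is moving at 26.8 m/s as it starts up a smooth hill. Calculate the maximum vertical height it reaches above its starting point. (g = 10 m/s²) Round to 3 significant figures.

h = 35.9 m

By energy conservation, ½mv² = mgh
h = v²/(2g) = 26.8²/(2 × 10) = 35.91 m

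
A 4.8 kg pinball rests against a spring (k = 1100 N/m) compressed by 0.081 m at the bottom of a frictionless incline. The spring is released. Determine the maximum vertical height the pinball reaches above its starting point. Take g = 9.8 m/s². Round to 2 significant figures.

h = 0.077 m

All spring PE becomes gravitational PE at the highest point: ½kx² = mgh
h = kx²/(2mg) = (1100)(0.081)²/(2 × 4.8 × 9.8) = 0.07671 m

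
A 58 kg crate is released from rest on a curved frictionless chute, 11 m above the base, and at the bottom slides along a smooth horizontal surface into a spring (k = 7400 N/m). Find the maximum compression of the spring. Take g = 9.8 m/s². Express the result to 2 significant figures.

Energy conservation (no friction) from release to max compression: mgh = ½kx²
x = √(2mgh/k) = √(2 × 58 × 9.8 × 11 / 7400) = 1.300 m

x = 1.3 m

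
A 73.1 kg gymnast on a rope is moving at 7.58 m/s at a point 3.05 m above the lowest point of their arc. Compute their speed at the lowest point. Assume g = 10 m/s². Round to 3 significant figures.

v = 10.9 m/s

Mechanical energy is conserved (no friction): ½mv₀² + mgh = ½mv²
v² = v₀² + 2gh = (7.58)² + 2(10)(3.05) = 118.46
v = √118.46 = 10.88 m/s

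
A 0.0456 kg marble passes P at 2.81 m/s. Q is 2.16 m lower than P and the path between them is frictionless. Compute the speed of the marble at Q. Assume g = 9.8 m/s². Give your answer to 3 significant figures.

v = 7.09 m/s

Energy conservation between the two points: ½mv₀² + mgh = ½mv²
The mass cancels from both sides.
v² = v₀² + 2gh = (2.81)² + 2(9.8)(2.16) = 50.232
v = √50.232 = 7.087 m/s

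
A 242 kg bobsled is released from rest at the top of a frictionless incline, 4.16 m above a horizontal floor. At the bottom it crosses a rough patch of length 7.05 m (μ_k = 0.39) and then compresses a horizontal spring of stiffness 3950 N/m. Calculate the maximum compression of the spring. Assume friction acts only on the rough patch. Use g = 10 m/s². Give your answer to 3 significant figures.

Initial energy: E₁ = mgh = (242)(10)(4.16) = 10067 J
Friction removes W_f = μ_k mg d = (0.39)(242)(10)(7.05) = 6654 J
Energy reaching the spring: E = 10067 − 6654 = 3413.4 J
At max compression ½kx² = E ⇒ x = √(2E/k) = √(2 × 3413.4/3950) = 1.315 m

x = 1.31 m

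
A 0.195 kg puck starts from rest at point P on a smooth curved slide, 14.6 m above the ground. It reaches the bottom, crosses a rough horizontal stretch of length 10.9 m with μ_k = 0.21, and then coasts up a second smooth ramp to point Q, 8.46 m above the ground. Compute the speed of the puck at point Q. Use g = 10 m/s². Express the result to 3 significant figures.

v = 8.78 m/s

Energy at P: mgh₁ = (0.195)(10)(14.6) = 28.470 J
Friction loss: W_f = μ_k mg d = 4.464 J
At Q: ½mv² + mgh₂ = mgh₁ − W_f
½mv² = 28.470 − 4.464 − 16.497 = 7.5094 J
v = √(2 × 7.5094/0.195) = 8.776 m/s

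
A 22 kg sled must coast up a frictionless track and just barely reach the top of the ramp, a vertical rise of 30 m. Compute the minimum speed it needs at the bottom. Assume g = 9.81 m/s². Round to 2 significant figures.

At the top it is momentarily at rest, so all KE converts to PE: ½mv² = mgh
v = √(2gh) = √(2 × 9.81 × 30) = 24.26 m/s

v = 24 m/s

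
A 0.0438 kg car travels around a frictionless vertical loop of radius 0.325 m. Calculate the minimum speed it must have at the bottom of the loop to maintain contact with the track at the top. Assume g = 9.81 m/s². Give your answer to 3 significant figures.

v = 3.99 m/s

At the top: mg = mv_top²/r ⇒ v_top² = gr = 3.188 m²/s²
Energy from bottom to top (height 2r): ½mv_bot² = ½mv_top² + mg(2r)
v_bot² = gr + 4gr = 5gr = 15.94
v_bot = √(5gr) = 3.993 m/s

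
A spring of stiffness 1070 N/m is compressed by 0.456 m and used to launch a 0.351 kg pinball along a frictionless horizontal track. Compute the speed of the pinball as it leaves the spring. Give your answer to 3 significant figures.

v = 25.2 m/s

The pinball leaves the spring when the spring is at natural length, so ½kx² = ½mv²
v = x√(k/m) = 0.456 × √(1070/0.351) = 25.18 m/s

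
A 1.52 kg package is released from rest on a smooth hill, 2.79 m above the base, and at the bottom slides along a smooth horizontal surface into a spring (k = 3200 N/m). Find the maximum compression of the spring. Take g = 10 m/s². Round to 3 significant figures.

x = 0.163 m

Gravitational PE at the top equals spring PE at max compression: mgh = ½kx²
x = √(2mgh/k) = √(2 × 1.52 × 10 × 2.79 / 3200) = 0.1628 m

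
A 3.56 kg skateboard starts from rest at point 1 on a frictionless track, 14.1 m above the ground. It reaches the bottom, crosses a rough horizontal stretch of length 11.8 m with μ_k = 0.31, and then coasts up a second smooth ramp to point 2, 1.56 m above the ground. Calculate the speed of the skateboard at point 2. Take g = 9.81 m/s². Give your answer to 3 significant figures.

v = 13.2 m/s

Energy at 1: mgh₁ = (3.56)(9.81)(14.1) = 492.42 J
Friction loss: W_f = μ_k mg d = 127.8 J
At 2: ½mv² + mgh₂ = mgh₁ − W_f
½mv² = 492.42 − 127.8 − 54.481 = 310.19 J
v = √(2 × 310.19/3.56) = 13.20 m/s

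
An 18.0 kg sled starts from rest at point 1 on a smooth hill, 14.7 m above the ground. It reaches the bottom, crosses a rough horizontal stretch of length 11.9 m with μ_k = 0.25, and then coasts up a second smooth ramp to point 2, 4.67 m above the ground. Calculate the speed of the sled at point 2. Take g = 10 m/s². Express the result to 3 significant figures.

Energy at 1: mgh₁ = (18.0)(10)(14.7) = 2646.0 J
Friction loss: W_f = μ_k mg d = 535.5 J
At 2: ½mv² + mgh₂ = mgh₁ − W_f
½mv² = 2646.0 − 535.5 − 840.60 = 1269.9 J
v = √(2 × 1269.9/18.0) = 11.88 m/s

v = 11.9 m/s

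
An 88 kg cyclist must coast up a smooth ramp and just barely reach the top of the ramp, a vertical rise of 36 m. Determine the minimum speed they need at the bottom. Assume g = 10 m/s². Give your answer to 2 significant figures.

v = 27 m/s

At the top they are momentarily at rest, so all KE converts to PE: ½mv² = mgh
v = √(2gh) = √(2 × 10 × 36) = 26.83 m/s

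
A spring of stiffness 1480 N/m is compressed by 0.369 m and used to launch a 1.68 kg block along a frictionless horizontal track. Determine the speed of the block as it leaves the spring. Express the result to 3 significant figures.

Conservation of energy: ½kx² = ½mv²
v = x√(k/m) = 0.369 × √(1480/1.68) = 10.95 m/s

v = 11.0 m/s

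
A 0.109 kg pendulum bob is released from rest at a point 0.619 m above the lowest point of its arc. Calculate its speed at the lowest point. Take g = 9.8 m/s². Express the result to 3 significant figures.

Mechanical energy is conserved (no friction): mgh = ½mv²
The mass cancels from both sides.
v = √(2gh) = √(2 × 9.8 × 0.619) = √12.132 = 3.483 m/s

v = 3.48 m/s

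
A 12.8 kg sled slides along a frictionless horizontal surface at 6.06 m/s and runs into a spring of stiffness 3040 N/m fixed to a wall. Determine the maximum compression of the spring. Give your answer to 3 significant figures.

All KE is stored as spring PE at maximum compression: ½mv² = ½kx²
x = v√(m/k) = 6.06 × √(12.8/3040) = 0.3932 m

x = 0.393 m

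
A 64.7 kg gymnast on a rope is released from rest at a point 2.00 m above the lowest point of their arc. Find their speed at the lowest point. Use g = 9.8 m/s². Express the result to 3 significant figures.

Equating total energy at the two states: mgh = ½mv²
v = √(2gh) = √(2 × 9.8 × 2.00) = √39.200 = 6.261 m/s

v = 6.26 m/s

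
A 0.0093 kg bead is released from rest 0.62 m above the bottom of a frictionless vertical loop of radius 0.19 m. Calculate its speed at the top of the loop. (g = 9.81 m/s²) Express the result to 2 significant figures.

Energy conservation: mgh = ½mv_top² + mg(2r)
v_top² = 2g(h − 2r) = 2(9.81)(0.62 − 0.3800) = 4.709
v_top = 2.170 m/s

v = 2.2 m/s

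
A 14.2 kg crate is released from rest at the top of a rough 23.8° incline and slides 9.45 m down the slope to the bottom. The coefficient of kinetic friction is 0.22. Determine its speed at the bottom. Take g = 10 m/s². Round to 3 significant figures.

v = 6.18 m/s

Taking the bottom as reference, mgh = ½mv² + μ_k N L with h = L sinθ, N = mg cosθ:
mgh = mgL sinθ = (14.2)(10)(9.45)sin23.8° = 541.52 J
W_f = μ_k mg cosθ · L = (0.22)(14.2)(10)cos23.8°·9.45 = 270.1 J
½mv² = 541.52 − 270.1 = 271.40 J
v = √(2 × 271.40/14.2) = 6.183 m/s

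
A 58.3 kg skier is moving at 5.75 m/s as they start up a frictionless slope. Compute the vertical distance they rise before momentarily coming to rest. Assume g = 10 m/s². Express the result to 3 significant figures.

h = 1.65 m

Setting KE at the bottom equal to PE gained: ½mv² = mgh
h = v²/(2g) = 5.75²/(2 × 10) = 1.653 m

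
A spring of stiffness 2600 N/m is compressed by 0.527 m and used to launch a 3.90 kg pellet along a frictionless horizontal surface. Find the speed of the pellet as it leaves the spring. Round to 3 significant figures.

The pellet leaves the spring when the spring is at natural length, so ½kx² = ½mv²
v = x√(k/m) = 0.527 × √(2600/3.90) = 13.61 m/s

v = 13.6 m/s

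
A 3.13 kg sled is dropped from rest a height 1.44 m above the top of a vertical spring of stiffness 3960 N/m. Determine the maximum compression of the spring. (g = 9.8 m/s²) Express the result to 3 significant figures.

x = 0.157 m

Take the reference level at the top of the uncompressed spring. At max compression the sled has fallen H + x and is momentarily at rest:
mg(H + x) = ½kx²
½(3960)x² − (3.13)(9.8)x − (3.13)(9.8)(1.44) = 0
1980x² − 30.67x − 44.17 = 0
x = [30.67 + √(940.9 + 349831)]/(2 × 1980) = 0.1573 m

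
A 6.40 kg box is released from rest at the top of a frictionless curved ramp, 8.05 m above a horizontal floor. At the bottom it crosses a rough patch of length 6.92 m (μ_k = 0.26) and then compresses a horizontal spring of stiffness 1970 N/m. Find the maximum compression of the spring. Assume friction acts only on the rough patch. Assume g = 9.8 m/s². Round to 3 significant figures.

Initial energy: E₁ = mgh = (6.40)(9.8)(8.05) = 504.90 J
Friction removes W_f = μ_k mg d = (0.26)(6.40)(9.8)(6.92) = 112.8 J
Energy reaching the spring: E = 504.90 − 112.8 = 392.05 J
At max compression ½kx² = E ⇒ x = √(2E/k) = √(2 × 392.05/1970) = 0.6309 m

x = 0.631 m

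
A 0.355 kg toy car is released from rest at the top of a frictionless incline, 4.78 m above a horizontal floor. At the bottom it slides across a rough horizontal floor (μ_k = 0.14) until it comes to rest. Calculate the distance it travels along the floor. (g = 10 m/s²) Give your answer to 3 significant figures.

Applying the work–energy principle:
At rest all PE has been dissipated by friction: mgh = μ_k m g d
d = h/μ_k = 4.78/0.14 = 34.14 m

d = 34.1 m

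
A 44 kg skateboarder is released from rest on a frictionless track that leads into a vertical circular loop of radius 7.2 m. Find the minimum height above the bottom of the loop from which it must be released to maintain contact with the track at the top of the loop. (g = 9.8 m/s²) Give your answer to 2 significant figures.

h = 18 m

At the top, for minimum speed gravity alone supplies the centripetal force: mg = mv_top²/r ⇒ v_top² = gr = 70.56 m²/s²
Energy conservation from release height h to the top (height 2r): mgh = ½mv_top² + mg(2r)
h = v_top²/(2g) + 2r = r/2 + 2r = 5r/2 = 18.00 m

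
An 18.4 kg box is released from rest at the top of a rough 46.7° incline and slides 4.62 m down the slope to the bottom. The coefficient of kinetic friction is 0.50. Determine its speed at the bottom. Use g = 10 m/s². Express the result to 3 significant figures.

v = 5.96 m/s

Work–energy: mg(L sinθ) − μ_k(mg cosθ)L = ½mv²
mgh = mgL sinθ = (18.4)(10)(4.62)sin46.7° = 618.67 J
W_f = μ_k mg cosθ · L = (0.50)(18.4)(10)cos46.7°·4.62 = 291.5 J
½mv² = 618.67 − 291.5 = 327.16 J
v = √(2 × 327.16/18.4) = 5.963 m/s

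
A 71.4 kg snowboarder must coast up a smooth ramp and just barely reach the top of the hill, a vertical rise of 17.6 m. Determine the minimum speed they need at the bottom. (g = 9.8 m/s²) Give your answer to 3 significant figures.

At the top they are momentarily at rest, so all KE converts to PE: ½mv² = mgh
v = √(2gh) = √(2 × 9.8 × 17.6) = 18.57 m/s

v = 18.6 m/s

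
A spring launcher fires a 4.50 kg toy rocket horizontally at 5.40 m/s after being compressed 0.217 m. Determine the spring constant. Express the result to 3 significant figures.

½kx² = ½mv²
k = mv²/x² = (4.50)(5.40)²/(0.217)² = 2787 N/m

k = 2790 N/m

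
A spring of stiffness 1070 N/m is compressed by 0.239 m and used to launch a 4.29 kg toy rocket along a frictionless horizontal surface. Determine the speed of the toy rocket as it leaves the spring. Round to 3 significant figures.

v = 3.77 m/s

Conservation of energy: ½kx² = ½mv²
v = x√(k/m) = 0.239 × √(1070/4.29) = 3.775 m/s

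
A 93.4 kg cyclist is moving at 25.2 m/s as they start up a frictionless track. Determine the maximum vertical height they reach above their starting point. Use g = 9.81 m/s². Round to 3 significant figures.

Setting KE at the bottom equal to PE gained: ½mv² = mgh
h = v²/(2g) = 25.2²/(2 × 9.81) = 32.37 m

h = 32.4 m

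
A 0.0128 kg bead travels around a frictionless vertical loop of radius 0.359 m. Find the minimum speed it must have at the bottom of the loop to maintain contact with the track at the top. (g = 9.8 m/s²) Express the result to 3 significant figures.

v = 4.19 m/s

At the top: mg = mv_top²/r ⇒ v_top² = gr = 3.518 m²/s²
Energy from bottom to top (height 2r): ½mv_bot² = ½mv_top² + mg(2r)
v_bot² = gr + 4gr = 5gr = 17.59
v_bot = √(5gr) = 4.194 m/s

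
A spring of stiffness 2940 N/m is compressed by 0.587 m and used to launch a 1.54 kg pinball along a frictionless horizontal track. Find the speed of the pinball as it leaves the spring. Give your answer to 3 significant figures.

The pinball leaves the spring when the spring is at natural length, so ½kx² = ½mv²
v = x√(k/m) = 0.587 × √(2940/1.54) = 25.65 m/s

v = 25.6 m/s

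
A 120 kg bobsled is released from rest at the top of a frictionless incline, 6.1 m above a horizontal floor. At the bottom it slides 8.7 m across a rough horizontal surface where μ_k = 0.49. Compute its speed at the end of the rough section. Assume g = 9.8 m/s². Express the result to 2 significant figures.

v = 6.0 m/s

Applying the work–energy principle:
mgh = ½mv² + μ_k m g d
W_f = μ_k mg d = (0.49)(120)(9.8)(8.7) = 5013 J
½mv² = mgh − W_f = 7173.6 − 5013 = 2160.3 J
v = √(2 × 2160.3/120) = 6.000 m/s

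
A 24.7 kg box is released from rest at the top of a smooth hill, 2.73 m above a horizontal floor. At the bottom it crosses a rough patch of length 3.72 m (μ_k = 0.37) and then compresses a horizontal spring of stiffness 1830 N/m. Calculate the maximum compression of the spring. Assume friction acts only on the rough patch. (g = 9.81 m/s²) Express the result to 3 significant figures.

Initial energy: E₁ = mgh = (24.7)(9.81)(2.73) = 661.50 J
Friction removes W_f = μ_k mg d = (0.37)(24.7)(9.81)(3.72) = 333.5 J
Energy reaching the spring: E = 661.50 − 333.5 = 327.99 J
At max compression ½kx² = E ⇒ x = √(2E/k) = √(2 × 327.99/1830) = 0.5987 m

x = 0.599 m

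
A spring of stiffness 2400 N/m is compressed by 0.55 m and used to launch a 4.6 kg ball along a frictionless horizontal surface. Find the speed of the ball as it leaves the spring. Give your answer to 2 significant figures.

The ball leaves the spring when the spring is at natural length, so ½kx² = ½mv²
v = x√(k/m) = 0.55 × √(2400/4.6) = 12.56 m/s

v = 13 m/s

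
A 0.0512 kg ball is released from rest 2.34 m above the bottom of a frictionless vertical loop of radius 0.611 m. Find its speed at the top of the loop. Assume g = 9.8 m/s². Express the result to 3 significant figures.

Energy conservation: mgh = ½mv_top² + mg(2r)
v_top² = 2g(h − 2r) = 2(9.8)(2.34 − 1.222) = 21.91
v_top = 4.681 m/s

v = 4.68 m/s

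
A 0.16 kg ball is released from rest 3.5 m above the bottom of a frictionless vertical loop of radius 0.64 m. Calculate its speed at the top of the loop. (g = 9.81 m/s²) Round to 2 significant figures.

Energy conservation: mgh = ½mv_top² + mg(2r)
v_top² = 2g(h − 2r) = 2(9.81)(3.5 − 1.280) = 43.56
v_top = 6.600 m/s

v = 6.6 m/s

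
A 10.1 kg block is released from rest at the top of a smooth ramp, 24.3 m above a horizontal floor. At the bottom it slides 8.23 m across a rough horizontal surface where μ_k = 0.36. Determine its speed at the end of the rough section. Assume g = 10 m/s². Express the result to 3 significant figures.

Applying the work–energy principle:
mgh = ½mv² + μ_k m g d
W_f = μ_k mg d = (0.36)(10.1)(10)(8.23) = 299.2 J
½mv² = mgh − W_f = 2454.3 − 299.2 = 2155.1 J
v = √(2 × 2155.1/10.1) = 20.66 m/s

v = 20.7 m/s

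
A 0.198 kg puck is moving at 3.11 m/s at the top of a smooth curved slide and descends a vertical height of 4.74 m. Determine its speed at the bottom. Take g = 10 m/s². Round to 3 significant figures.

Equating total energy at the two states: ½mv₀² + mgh = ½mv²
v² = v₀² + 2gh = (3.11)² + 2(10)(4.74) = 104.47
v = √104.47 = 10.22 m/s

v = 10.2 m/s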